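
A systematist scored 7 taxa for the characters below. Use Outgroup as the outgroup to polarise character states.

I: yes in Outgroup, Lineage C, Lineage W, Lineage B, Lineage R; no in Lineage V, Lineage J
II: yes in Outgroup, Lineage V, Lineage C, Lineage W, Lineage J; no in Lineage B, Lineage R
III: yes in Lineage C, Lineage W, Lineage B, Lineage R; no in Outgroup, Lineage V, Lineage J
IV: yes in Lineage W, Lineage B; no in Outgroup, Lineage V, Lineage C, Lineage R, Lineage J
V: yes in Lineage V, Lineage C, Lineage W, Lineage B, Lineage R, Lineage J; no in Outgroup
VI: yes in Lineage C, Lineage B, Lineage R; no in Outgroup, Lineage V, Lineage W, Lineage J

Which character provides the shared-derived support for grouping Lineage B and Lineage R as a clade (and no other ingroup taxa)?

Character polarity is set by the outgroup: the derived state is whichever differs from the outgroup's state, so for I, II the derived state is 'no', and for the remaining characters it is 'yes'.
I (derived state 'no') is shared by Lineage J and Lineage V — a synapomorphy uniting that clade.
II (derived state 'no') is shared by Lineage B and Lineage R — a synapomorphy uniting that clade.
III (derived state 'yes') is shared by Lineage B, Lineage C, Lineage R, and Lineage W — a synapomorphy uniting that clade.
IV groups Lineage B and Lineage W, which is incompatible with the clades supported by the remaining characters; treating it as convergent (homoplasy) costs fewer steps than any alternative tree.
All ingroup taxa share the derived state 'yes' for V; it defines the ingroup but does not resolve relationships within it.
Only Lineage B, Lineage C, and Lineage R show the derived state 'yes' for VI, supporting them as a clade.
Most parsimonious ingroup topology: ((Lineage V,Lineage J),((Lineage C,(Lineage B,Lineage R)),Lineage W)).
The clade {Lineage B, Lineage R} is supported by II: its derived state 'no' occurs in exactly those taxa and in no other taxon (including the outgroup).

II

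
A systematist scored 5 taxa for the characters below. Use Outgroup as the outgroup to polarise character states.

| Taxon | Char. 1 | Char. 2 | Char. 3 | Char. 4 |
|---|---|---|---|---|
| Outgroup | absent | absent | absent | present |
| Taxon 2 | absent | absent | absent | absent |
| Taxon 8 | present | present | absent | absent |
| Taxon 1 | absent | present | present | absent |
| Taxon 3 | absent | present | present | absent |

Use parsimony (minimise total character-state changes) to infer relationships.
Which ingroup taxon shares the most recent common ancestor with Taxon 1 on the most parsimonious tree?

Taxon 3

Character polarity is set by the outgroup: the derived state is whichever differs from the outgroup's state, so for Char. 4 the derived state is 'absent', and for the remaining characters it is 'present'.
Char. 1: derived state 'present' in Taxon 8 only — an autapomorphy, so it tells us nothing about relationships among taxa.
Char. 2 (derived state 'present') is shared by Taxon 1, Taxon 3, and Taxon 8 — a synapomorphy uniting that clade.
Char. 3 (derived state 'present') is shared by Taxon 1 and Taxon 3 — a synapomorphy uniting that clade.
Char. 4 (derived state 'absent') is shared by all ingroup taxa — unites the whole ingroup.
Most parsimonious ingroup topology: (Taxon 2,(Taxon 8,(Taxon 1,Taxon 3))).
Taxon 1 and Taxon 3 form a cherry on this tree, so they are sister taxa.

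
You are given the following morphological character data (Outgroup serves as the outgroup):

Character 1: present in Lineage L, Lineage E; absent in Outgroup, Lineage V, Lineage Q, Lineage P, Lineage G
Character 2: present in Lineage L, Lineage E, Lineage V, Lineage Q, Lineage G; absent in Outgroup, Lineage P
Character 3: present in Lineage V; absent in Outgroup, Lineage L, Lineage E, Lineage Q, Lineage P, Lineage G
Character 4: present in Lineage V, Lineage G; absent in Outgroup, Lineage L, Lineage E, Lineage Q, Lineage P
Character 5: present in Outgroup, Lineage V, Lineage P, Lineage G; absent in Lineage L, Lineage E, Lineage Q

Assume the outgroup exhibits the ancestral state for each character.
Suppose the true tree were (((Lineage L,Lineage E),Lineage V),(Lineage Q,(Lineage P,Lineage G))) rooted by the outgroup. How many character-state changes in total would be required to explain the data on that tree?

Map each character onto (((Lineage L,Lineage E),Lineage V),(Lineage Q,(Lineage P,Lineage G))) (rooted by Outgroup) and count the minimum state changes it requires (Fitch parsimony):
Character 1: 1; Character 2: 2; Character 3: 1; Character 4: 2; Character 5: 2.
Total tree length = 8.

8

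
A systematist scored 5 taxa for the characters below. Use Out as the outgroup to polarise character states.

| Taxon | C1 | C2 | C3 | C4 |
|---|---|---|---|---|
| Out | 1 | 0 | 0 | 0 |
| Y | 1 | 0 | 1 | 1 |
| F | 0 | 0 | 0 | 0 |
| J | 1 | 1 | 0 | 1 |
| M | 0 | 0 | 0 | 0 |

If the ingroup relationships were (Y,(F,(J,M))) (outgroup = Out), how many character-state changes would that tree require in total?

6

Map each character onto (Y,(F,(J,M))) (rooted by Out) and count the minimum state changes it requires (Fitch parsimony):
C1: 2; C2: 1; C3: 1; C4: 2.
Total tree length = 6.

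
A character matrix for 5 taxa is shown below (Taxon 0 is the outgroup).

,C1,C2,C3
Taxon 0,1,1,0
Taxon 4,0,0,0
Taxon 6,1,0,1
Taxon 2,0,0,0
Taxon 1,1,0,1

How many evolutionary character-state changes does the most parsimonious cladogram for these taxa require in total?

Character polarity is set by the outgroup: the derived state is whichever differs from the outgroup's state, so for C1, C2 the derived state is '0', and for the remaining characters it is '1'.
Only Taxon 2 and Taxon 4 show the derived state '0' for C1, supporting them as a clade.
C2 (derived state '0') is shared by all ingroup taxa — unites the whole ingroup.
C3 (derived state '1') is shared by Taxon 1 and Taxon 6 — a synapomorphy uniting that clade.
Most parsimonious ingroup topology: ((Taxon 4,Taxon 2),(Taxon 6,Taxon 1)).
Changes per character on this tree: C1: 1; C2: 1; C3: 1.
Total = 3.

3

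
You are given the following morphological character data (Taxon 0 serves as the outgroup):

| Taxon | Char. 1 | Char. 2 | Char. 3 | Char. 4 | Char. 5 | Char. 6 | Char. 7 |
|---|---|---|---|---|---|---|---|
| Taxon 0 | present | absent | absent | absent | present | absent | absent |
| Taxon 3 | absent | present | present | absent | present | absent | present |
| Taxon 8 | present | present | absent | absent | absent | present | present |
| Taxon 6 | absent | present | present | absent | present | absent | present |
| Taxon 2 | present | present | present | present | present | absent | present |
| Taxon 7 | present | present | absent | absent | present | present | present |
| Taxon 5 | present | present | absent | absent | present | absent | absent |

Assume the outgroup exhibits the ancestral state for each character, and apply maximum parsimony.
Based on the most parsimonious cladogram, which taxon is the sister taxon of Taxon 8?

Taxon 7

Character polarity is set by the outgroup: the derived state is whichever differs from the outgroup's state, so for Char. 1, Char. 5 the derived state is 'absent', and for the remaining characters it is 'present'.
Char. 1 (derived state 'absent') is shared by Taxon 3 and Taxon 6 — a synapomorphy uniting that clade.
All ingroup taxa share the derived state 'present' for Char. 2; it defines the ingroup but does not resolve relationships within it.
Char. 3 (derived state 'present') is shared by Taxon 2, Taxon 3, and Taxon 6 — a synapomorphy uniting that clade.
Char. 4: derived state 'present' in Taxon 2 only — an autapomorphy, so it tells us nothing about relationships among taxa.
Char. 5: derived state 'absent' in Taxon 8 only — an autapomorphy, so it tells us nothing about relationships among taxa.
Only Taxon 7 and Taxon 8 show the derived state 'present' for Char. 6, supporting them as a clade.
Char. 7: derived state 'present' in Taxon 2, Taxon 3, Taxon 6, Taxon 7, and Taxon 8 only — synapomorphy for {Taxon 2, Taxon 3, Taxon 6, Taxon 7, Taxon 8}.
Most parsimonious ingroup topology: ((((Taxon 3,Taxon 6),Taxon 2),(Taxon 8,Taxon 7)),Taxon 5).
Taxon 8 and Taxon 7 form a cherry on this tree, so they are sister taxa.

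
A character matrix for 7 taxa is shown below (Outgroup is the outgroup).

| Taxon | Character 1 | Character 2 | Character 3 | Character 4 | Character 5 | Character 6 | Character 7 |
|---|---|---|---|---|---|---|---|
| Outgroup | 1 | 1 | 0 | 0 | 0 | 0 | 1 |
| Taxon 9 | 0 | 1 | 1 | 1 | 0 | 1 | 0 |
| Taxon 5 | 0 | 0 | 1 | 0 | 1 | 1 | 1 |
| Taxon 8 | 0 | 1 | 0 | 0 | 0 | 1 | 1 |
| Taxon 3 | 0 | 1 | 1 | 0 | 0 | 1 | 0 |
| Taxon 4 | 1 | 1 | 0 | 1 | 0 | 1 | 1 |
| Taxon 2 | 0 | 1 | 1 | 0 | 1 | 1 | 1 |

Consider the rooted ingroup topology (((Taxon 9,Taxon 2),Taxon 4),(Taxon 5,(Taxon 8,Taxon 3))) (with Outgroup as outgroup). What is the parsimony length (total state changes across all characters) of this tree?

13

Map each character onto (((Taxon 9,Taxon 2),Taxon 4),(Taxon 5,(Taxon 8,Taxon 3))) (rooted by Outgroup) and count the minimum state changes it requires (Fitch parsimony):
Character 1: 2; Character 2: 1; Character 3: 3; Character 4: 2; Character 5: 2; Character 6: 1; Character 7: 2.
Total tree length = 13.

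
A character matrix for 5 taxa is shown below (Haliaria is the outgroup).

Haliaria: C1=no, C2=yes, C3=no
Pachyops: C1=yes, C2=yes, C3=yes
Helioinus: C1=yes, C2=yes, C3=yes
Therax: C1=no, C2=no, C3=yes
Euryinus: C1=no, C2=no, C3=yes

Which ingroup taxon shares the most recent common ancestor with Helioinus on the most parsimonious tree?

Pachyops

Character polarity is set by the outgroup: the derived state is whichever differs from the outgroup's state, so for C2 the derived state is 'no', and for the remaining characters it is 'yes'.
C1: derived state 'yes' in Helioinus and Pachyops only — synapomorphy for {Helioinus, Pachyops}.
C2 (derived state 'no') is shared by Euryinus and Therax — a synapomorphy uniting that clade.
All ingroup taxa share the derived state 'yes' for C3; it defines the ingroup but does not resolve relationships within it.
Most parsimonious ingroup topology: ((Pachyops,Helioinus),(Therax,Euryinus)).
Helioinus and Pachyops form a cherry on this tree, so they are sister taxa.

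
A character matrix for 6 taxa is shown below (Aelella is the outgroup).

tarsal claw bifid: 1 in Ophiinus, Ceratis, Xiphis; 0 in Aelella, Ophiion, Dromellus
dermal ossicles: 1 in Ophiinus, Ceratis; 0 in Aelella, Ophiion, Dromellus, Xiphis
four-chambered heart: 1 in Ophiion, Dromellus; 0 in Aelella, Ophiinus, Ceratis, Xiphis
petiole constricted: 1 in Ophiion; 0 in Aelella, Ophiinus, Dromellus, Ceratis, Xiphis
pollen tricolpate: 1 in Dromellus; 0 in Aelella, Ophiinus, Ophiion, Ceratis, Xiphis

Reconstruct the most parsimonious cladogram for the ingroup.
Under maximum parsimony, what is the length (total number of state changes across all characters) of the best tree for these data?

5

The outgroup has state '0' for every character, so '1' is the derived state throughout.
tarsal claw bifid (derived state '1') is shared by Ceratis, Ophiinus, and Xiphis — a synapomorphy uniting that clade.
dermal ossicles (derived state '1') is shared by Ceratis and Ophiinus — a synapomorphy uniting that clade.
four-chambered heart (derived state '1') is shared by Dromellus and Ophiion — a synapomorphy uniting that clade.
petiole constricted: derived state '1' in Ophiion only — an autapomorphy, so it tells us nothing about relationships among taxa.
pollen tricolpate: derived state '1' in Dromellus only — an autapomorphy, so it tells us nothing about relationships among taxa.
Most parsimonious ingroup topology: (((Ophiinus,Ceratis),Xiphis),(Ophiion,Dromellus)).
Changes per character on this tree: tarsal claw bifid: 1; dermal ossicles: 1; four-chambered heart: 1; petiole constricted: 1; pollen tricolpate: 1.
Total = 5.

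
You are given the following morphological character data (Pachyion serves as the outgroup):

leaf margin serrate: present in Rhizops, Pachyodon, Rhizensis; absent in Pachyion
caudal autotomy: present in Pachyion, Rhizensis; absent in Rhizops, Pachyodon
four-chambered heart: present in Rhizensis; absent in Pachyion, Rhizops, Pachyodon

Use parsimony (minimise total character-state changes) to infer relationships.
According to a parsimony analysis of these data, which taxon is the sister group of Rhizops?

Pachyodon

Character polarity is set by the outgroup: the derived state is whichever differs from the outgroup's state, so for caudal autotomy the derived state is 'absent', and for the remaining characters it is 'present'.
All ingroup taxa share the derived state 'present' for leaf margin serrate; it defines the ingroup but does not resolve relationships within it.
caudal autotomy (derived state 'absent') is shared by Pachyodon and Rhizops — a synapomorphy uniting that clade.
four-chambered heart (derived state 'present') is unique to Rhizensis (autapomorphy; uninformative for grouping).
Most parsimonious ingroup topology: ((Rhizops,Pachyodon),Rhizensis).
Rhizops and Pachyodon form a cherry on this tree, so they are sister taxa.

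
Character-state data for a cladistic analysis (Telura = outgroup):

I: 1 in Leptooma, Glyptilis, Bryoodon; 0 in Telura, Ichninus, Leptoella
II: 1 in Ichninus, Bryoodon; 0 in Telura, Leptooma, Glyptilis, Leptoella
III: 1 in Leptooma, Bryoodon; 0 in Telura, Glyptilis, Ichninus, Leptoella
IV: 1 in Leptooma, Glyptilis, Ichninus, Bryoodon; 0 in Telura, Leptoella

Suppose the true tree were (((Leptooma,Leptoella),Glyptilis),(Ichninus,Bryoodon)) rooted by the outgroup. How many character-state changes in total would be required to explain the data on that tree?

8

Map each character onto (((Leptooma,Leptoella),Glyptilis),(Ichninus,Bryoodon)) (rooted by Telura) and count the minimum state changes it requires (Fitch parsimony):
I: 3; II: 1; III: 2; IV: 2.
Total tree length = 8.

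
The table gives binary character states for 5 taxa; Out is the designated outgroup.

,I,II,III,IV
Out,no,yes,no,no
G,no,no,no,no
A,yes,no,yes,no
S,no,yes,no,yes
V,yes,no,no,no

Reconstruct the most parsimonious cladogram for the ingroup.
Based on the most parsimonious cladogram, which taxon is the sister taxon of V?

Character polarity is set by the outgroup: the derived state is whichever differs from the outgroup's state, so for II the derived state is 'no', and for the remaining characters it is 'yes'.
I (derived state 'yes') is shared by A and V — a synapomorphy uniting that clade.
II: derived state 'no' in A, G, and V only — synapomorphy for {A, G, V}.
III: derived state 'yes' in A only — an autapomorphy, so it tells us nothing about relationships among taxa.
IV (derived state 'yes') is unique to S (autapomorphy; uninformative for grouping).
Most parsimonious ingroup topology: ((G,(A,V)),S).
V and A form a cherry on this tree, so they are sister taxa.

A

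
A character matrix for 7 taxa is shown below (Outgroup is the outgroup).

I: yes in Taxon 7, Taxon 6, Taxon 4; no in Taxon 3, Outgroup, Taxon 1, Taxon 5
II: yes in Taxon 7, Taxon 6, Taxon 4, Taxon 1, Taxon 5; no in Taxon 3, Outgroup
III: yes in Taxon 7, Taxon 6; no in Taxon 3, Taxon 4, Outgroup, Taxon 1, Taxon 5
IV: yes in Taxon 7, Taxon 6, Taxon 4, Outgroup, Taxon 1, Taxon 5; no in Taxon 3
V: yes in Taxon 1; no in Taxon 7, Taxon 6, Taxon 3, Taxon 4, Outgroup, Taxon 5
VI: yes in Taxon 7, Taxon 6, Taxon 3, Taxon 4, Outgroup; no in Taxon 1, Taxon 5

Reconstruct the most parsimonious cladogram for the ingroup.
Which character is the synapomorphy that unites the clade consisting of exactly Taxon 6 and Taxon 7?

III

Character polarity is set by the outgroup: the derived state is whichever differs from the outgroup's state, so for IV, VI the derived state is 'no', and for the remaining characters it is 'yes'.
I: derived state 'yes' in Taxon 4, Taxon 6, and Taxon 7 only — synapomorphy for {Taxon 4, Taxon 6, Taxon 7}.
II (derived state 'yes') is shared by Taxon 1, Taxon 4, Taxon 5, Taxon 6, and Taxon 7 — a synapomorphy uniting that clade.
Only Taxon 6 and Taxon 7 show the derived state 'yes' for III, supporting them as a clade.
IV (derived state 'no') is unique to Taxon 3 (autapomorphy; uninformative for grouping).
V: derived state 'yes' in Taxon 1 only — an autapomorphy, so it tells us nothing about relationships among taxa.
VI: derived state 'no' in Taxon 1 and Taxon 5 only — synapomorphy for {Taxon 1, Taxon 5}.
Most parsimonious ingroup topology: (((Taxon 4,(Taxon 6,Taxon 7)),(Taxon 1,Taxon 5)),Taxon 3).
The clade {Taxon 6, Taxon 7} is supported by III: its derived state 'yes' occurs in exactly those taxa and in no other taxon (including the outgroup).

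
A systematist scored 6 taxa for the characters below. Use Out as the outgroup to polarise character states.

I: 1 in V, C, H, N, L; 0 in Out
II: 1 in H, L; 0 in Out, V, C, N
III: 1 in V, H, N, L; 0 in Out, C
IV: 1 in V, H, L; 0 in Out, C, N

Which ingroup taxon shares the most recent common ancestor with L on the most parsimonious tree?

The outgroup has state '0' for every character, so '1' is the derived state throughout.
All ingroup taxa share the derived state '1' for I; it defines the ingroup but does not resolve relationships within it.
II (derived state '1') is shared by H and L — a synapomorphy uniting that clade.
III: derived state '1' in H, L, N, and V only — synapomorphy for {H, L, N, V}.
IV: derived state '1' in H, L, and V only — synapomorphy for {H, L, V}.
Most parsimonious ingroup topology: (((V,(H,L)),N),C).
L and H form a cherry on this tree, so they are sister taxa.

H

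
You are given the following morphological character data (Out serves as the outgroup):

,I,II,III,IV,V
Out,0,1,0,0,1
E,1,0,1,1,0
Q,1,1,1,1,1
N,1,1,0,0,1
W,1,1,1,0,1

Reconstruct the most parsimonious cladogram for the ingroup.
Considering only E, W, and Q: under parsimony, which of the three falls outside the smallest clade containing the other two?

Character polarity is set by the outgroup: the derived state is whichever differs from the outgroup's state, so for II, V the derived state is '0', and for the remaining characters it is '1'.
I (derived state '1') is shared by all ingroup taxa — unites the whole ingroup.
II (derived state '0') is unique to E (autapomorphy; uninformative for grouping).
Only E, Q, and W show the derived state '1' for III, supporting them as a clade.
IV (derived state '1') is shared by E and Q — a synapomorphy uniting that clade.
V (derived state '0') is unique to E (autapomorphy; uninformative for grouping).
Most parsimonious ingroup topology: (((E,Q),W),N).
Q and E share a more recent common ancestor with each other than either does with W, so W is the least closely related of the three.

W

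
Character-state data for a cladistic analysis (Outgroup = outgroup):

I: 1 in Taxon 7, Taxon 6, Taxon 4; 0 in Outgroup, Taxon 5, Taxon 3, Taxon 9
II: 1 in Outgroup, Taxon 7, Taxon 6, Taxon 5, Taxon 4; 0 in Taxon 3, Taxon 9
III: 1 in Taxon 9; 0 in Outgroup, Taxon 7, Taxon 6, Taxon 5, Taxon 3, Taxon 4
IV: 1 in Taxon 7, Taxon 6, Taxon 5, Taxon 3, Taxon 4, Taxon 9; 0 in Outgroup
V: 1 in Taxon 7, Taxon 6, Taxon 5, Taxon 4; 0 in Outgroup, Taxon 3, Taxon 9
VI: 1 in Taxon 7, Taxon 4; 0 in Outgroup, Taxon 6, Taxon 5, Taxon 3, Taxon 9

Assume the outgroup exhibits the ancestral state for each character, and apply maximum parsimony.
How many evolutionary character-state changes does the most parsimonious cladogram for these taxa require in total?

Character polarity is set by the outgroup: the derived state is whichever differs from the outgroup's state, so for II the derived state is '0', and for the remaining characters it is '1'.
I (derived state '1') is shared by Taxon 4, Taxon 6, and Taxon 7 — a synapomorphy uniting that clade.
Only Taxon 3 and Taxon 9 show the derived state '0' for II, supporting them as a clade.
III: derived state '1' in Taxon 9 only — an autapomorphy, so it tells us nothing about relationships among taxa.
All ingroup taxa share the derived state '1' for IV; it defines the ingroup but does not resolve relationships within it.
Only Taxon 4, Taxon 5, Taxon 6, and Taxon 7 show the derived state '1' for V, supporting them as a clade.
Only Taxon 4 and Taxon 7 show the derived state '1' for VI, supporting them as a clade.
Most parsimonious ingroup topology: ((((Taxon 7,Taxon 4),Taxon 6),Taxon 5),(Taxon 3,Taxon 9)).
Changes per character on this tree: I: 1; II: 1; III: 1; IV: 1; V: 1; VI: 1.
Total = 6.

6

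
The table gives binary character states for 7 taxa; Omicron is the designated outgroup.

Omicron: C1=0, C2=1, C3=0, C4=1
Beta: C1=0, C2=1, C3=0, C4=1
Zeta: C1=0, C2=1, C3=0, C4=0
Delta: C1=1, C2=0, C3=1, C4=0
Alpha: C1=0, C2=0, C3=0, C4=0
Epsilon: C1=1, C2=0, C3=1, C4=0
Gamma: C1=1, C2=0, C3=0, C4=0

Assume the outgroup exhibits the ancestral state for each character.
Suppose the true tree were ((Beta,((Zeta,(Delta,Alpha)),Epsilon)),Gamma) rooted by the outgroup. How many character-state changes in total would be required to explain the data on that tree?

Map each character onto ((Beta,((Zeta,(Delta,Alpha)),Epsilon)),Gamma) (rooted by Omicron) and count the minimum state changes it requires (Fitch parsimony):
C1: 3; C2: 3; C3: 2; C4: 2.
Total tree length = 10.

10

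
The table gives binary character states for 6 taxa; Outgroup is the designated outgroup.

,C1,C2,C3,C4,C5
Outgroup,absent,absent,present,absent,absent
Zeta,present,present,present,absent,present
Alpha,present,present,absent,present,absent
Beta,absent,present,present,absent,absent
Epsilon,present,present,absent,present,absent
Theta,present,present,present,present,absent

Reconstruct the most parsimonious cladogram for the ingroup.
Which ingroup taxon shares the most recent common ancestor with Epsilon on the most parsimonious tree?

Character polarity is set by the outgroup: the derived state is whichever differs from the outgroup's state, so for C3 the derived state is 'absent', and for the remaining characters it is 'present'.
C1: derived state 'present' in Alpha, Epsilon, Theta, and Zeta only — synapomorphy for {Alpha, Epsilon, Theta, Zeta}.
All ingroup taxa share the derived state 'present' for C2; it defines the ingroup but does not resolve relationships within it.
Only Alpha and Epsilon show the derived state 'absent' for C3, supporting them as a clade.
Only Alpha, Epsilon, and Theta show the derived state 'present' for C4, supporting them as a clade.
C5: derived state 'present' in Zeta only — an autapomorphy, so it tells us nothing about relationships among taxa.
Most parsimonious ingroup topology: ((Zeta,((Alpha,Epsilon),Theta)),Beta).
Epsilon and Alpha form a cherry on this tree, so they are sister taxa.

Alpha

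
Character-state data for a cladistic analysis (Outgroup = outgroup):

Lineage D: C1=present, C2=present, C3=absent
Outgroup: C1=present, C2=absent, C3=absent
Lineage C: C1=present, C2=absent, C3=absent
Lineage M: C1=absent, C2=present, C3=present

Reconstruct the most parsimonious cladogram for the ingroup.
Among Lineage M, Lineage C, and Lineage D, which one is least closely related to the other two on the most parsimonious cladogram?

Lineage C

Character polarity is set by the outgroup: the derived state is whichever differs from the outgroup's state, so for C1 the derived state is 'absent', and for the remaining characters it is 'present'.
C1 (derived state 'absent') is unique to Lineage M (autapomorphy; uninformative for grouping).
C2 (derived state 'present') is shared by Lineage D and Lineage M — a synapomorphy uniting that clade.
C3 (derived state 'present') is unique to Lineage M (autapomorphy; uninformative for grouping).
Most parsimonious ingroup topology: (Lineage C,(Lineage D,Lineage M)).
Lineage D and Lineage M share a more recent common ancestor with each other than either does with Lineage C, so Lineage C is the least closely related of the three.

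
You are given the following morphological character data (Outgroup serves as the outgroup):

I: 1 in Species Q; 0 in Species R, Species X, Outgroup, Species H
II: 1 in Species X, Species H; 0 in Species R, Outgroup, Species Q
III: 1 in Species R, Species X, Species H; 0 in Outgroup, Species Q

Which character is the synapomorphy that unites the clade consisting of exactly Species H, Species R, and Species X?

The outgroup has state '0' for every character, so '1' is the derived state throughout.
I: derived state '1' in Species Q only — an autapomorphy, so it tells us nothing about relationships among taxa.
Only Species H and Species X show the derived state '1' for II, supporting them as a clade.
Only Species H, Species R, and Species X show the derived state '1' for III, supporting them as a clade.
Most parsimonious ingroup topology: (((Species H,Species X),Species R),Species Q).
The clade {Species H, Species R, Species X} is supported by III: its derived state '1' occurs in exactly those taxa and in no other taxon (including the outgroup).

III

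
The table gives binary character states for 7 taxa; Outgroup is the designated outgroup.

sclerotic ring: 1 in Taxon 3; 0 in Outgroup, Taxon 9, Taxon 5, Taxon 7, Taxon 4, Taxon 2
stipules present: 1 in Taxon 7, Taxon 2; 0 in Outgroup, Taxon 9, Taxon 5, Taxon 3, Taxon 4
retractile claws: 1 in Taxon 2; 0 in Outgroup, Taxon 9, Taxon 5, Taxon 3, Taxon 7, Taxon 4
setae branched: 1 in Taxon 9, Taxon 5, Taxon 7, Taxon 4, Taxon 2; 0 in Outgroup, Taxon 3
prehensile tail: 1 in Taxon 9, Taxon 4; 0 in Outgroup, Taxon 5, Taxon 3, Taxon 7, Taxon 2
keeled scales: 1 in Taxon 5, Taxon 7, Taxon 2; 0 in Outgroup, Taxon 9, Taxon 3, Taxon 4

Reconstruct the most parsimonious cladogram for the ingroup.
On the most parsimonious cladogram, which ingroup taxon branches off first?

Taxon 3

The outgroup has state '0' for every character, so '1' is the derived state throughout.
sclerotic ring (derived state '1') is unique to Taxon 3 (autapomorphy; uninformative for grouping).
stipules present: derived state '1' in Taxon 2 and Taxon 7 only — synapomorphy for {Taxon 2, Taxon 7}.
retractile claws (derived state '1') is unique to Taxon 2 (autapomorphy; uninformative for grouping).
setae branched (derived state '1') is shared by Taxon 2, Taxon 4, Taxon 5, Taxon 7, and Taxon 9 — a synapomorphy uniting that clade.
Only Taxon 4 and Taxon 9 show the derived state '1' for prehensile tail, supporting them as a clade.
keeled scales (derived state '1') is shared by Taxon 2, Taxon 5, and Taxon 7 — a synapomorphy uniting that clade.
Most parsimonious ingroup topology: (((Taxon 9,Taxon 4),(Taxon 5,(Taxon 7,Taxon 2))),Taxon 3).
Taxon 3 is sister to the clade containing all other ingroup taxa, so it is the earliest-diverging (most basal) ingroup lineage.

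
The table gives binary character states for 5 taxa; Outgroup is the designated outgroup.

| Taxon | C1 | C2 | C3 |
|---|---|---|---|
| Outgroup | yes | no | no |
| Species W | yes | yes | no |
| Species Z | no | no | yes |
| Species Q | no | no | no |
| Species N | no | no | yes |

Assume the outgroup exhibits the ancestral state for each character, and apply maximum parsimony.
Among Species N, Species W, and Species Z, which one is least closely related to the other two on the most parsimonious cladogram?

Character polarity is set by the outgroup: the derived state is whichever differs from the outgroup's state, so for C1 the derived state is 'no', and for the remaining characters it is 'yes'.
C1: derived state 'no' in Species N, Species Q, and Species Z only — synapomorphy for {Species N, Species Q, Species Z}.
C2: derived state 'yes' in Species W only — an autapomorphy, so it tells us nothing about relationships among taxa.
C3 (derived state 'yes') is shared by Species N and Species Z — a synapomorphy uniting that clade.
Most parsimonious ingroup topology: (Species W,((Species Z,Species N),Species Q)).
Species N and Species Z share a more recent common ancestor with each other than either does with Species W, so Species W is the least closely related of the three.

Species W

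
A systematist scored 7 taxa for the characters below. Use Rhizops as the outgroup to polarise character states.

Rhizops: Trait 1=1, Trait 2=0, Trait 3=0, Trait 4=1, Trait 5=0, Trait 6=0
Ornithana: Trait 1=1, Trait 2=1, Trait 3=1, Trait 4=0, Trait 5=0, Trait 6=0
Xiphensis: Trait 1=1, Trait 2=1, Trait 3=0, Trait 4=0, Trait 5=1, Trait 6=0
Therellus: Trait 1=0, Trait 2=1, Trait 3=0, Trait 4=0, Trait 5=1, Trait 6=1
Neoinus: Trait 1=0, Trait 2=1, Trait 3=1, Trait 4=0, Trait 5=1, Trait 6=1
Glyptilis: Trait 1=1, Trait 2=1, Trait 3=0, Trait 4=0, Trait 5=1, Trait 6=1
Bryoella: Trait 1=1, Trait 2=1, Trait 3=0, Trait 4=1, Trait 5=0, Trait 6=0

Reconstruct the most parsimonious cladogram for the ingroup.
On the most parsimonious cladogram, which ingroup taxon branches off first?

Character polarity is set by the outgroup: the derived state is whichever differs from the outgroup's state, so for Trait 1, Trait 4 the derived state is '0', and for the remaining characters it is '1'.
Only Neoinus and Therellus show the derived state '0' for Trait 1, supporting them as a clade.
Trait 2 (derived state '1') is shared by all ingroup taxa — unites the whole ingroup.
Trait 3 groups Neoinus and Ornithana, which is incompatible with the clades supported by the remaining characters; treating it as convergent (homoplasy) costs fewer steps than any alternative tree.
Trait 4: derived state '0' in Glyptilis, Neoinus, Ornithana, Therellus, and Xiphensis only — synapomorphy for {Glyptilis, Neoinus, Ornithana, Therellus, Xiphensis}.
Trait 5: derived state '1' in Glyptilis, Neoinus, Therellus, and Xiphensis only — synapomorphy for {Glyptilis, Neoinus, Therellus, Xiphensis}.
Trait 6 (derived state '1') is shared by Glyptilis, Neoinus, and Therellus — a synapomorphy uniting that clade.
Most parsimonious ingroup topology: ((Ornithana,(Xiphensis,((Therellus,Neoinus),Glyptilis))),Bryoella).
Bryoella is sister to the clade containing all other ingroup taxa, so it is the earliest-diverging (most basal) ingroup lineage.

Bryoella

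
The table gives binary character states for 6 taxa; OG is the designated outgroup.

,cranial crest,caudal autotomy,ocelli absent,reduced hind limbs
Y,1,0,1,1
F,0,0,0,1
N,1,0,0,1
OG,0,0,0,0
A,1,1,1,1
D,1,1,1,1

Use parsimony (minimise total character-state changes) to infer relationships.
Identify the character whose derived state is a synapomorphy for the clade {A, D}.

The outgroup has state '0' for every character, so '1' is the derived state throughout.
cranial crest (derived state '1') is shared by A, D, N, and Y — a synapomorphy uniting that clade.
Only A and D show the derived state '1' for caudal autotomy, supporting them as a clade.
ocelli absent (derived state '1') is shared by A, D, and Y — a synapomorphy uniting that clade.
reduced hind limbs (derived state '1') is shared by all ingroup taxa — unites the whole ingroup.
Most parsimonious ingroup topology: (((Y,(A,D)),N),F).
The clade {A, D} is supported by caudal autotomy: its derived state '1' occurs in exactly those taxa and in no other taxon (including the outgroup).

caudal autotomy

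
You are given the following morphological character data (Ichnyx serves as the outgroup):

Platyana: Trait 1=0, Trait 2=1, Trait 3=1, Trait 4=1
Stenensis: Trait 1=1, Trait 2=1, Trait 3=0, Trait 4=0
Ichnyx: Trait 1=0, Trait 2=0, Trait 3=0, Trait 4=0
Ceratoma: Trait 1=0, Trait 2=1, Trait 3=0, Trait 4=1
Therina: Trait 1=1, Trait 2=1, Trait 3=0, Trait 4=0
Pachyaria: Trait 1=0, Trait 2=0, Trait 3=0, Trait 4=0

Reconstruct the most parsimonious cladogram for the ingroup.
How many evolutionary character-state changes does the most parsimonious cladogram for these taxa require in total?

The outgroup has state '0' for every character, so '1' is the derived state throughout.
Only Stenensis and Therina show the derived state '1' for Trait 1, supporting them as a clade.
Trait 2 (derived state '1') is shared by Ceratoma, Platyana, Stenensis, and Therina — a synapomorphy uniting that clade.
Trait 3 (derived state '1') is unique to Platyana (autapomorphy; uninformative for grouping).
Trait 4 (derived state '1') is shared by Ceratoma and Platyana — a synapomorphy uniting that clade.
Most parsimonious ingroup topology: (Pachyaria,((Platyana,Ceratoma),(Therina,Stenensis))).
Changes per character on this tree: Trait 1: 1; Trait 2: 1; Trait 3: 1; Trait 4: 1.
Total = 4.

4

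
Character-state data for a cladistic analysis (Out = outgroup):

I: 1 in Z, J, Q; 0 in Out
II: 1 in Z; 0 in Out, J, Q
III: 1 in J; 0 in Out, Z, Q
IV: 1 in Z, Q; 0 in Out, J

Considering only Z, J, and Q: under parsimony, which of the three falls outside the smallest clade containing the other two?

The outgroup has state '0' for every character, so '1' is the derived state throughout.
I (derived state '1') is shared by all ingroup taxa — unites the whole ingroup.
II (derived state '1') is unique to Z (autapomorphy; uninformative for grouping).
III (derived state '1') is unique to J (autapomorphy; uninformative for grouping).
IV: derived state '1' in Q and Z only — synapomorphy for {Q, Z}.
Most parsimonious ingroup topology: ((Z,Q),J).
Q and Z share a more recent common ancestor with each other than either does with J, so J is the least closely related of the three.

J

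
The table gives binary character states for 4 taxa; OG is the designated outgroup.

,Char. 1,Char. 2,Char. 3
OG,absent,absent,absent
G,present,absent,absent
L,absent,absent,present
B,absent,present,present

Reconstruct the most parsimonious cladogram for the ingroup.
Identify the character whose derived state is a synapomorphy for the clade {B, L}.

Char. 3

The outgroup has state 'absent' for every character, so 'present' is the derived state throughout.
Char. 1: derived state 'present' in G only — an autapomorphy, so it tells us nothing about relationships among taxa.
Char. 2: derived state 'present' in B only — an autapomorphy, so it tells us nothing about relationships among taxa.
Char. 3 (derived state 'present') is shared by B and L — a synapomorphy uniting that clade.
Most parsimonious ingroup topology: ((L,B),G).
The clade {B, L} is supported by Char. 3: its derived state 'present' occurs in exactly those taxa and in no other taxon (including the outgroup).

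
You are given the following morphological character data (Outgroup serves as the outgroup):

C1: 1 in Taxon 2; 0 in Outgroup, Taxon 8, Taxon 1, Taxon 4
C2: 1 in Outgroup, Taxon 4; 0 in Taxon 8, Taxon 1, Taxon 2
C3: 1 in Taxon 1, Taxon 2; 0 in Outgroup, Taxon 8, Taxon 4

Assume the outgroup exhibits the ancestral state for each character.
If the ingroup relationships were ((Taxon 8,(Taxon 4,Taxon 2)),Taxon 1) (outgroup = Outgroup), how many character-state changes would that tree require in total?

Map each character onto ((Taxon 8,(Taxon 4,Taxon 2)),Taxon 1) (rooted by Outgroup) and count the minimum state changes it requires (Fitch parsimony):
C1: 1; C2: 2; C3: 2.
Total tree length = 5.

5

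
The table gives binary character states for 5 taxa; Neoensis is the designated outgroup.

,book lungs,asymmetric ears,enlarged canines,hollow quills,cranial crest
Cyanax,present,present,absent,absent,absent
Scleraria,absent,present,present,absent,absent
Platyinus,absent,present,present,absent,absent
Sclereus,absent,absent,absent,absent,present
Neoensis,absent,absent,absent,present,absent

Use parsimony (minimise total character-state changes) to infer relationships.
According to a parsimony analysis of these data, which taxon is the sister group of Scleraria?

Character polarity is set by the outgroup: the derived state is whichever differs from the outgroup's state, so for hollow quills the derived state is 'absent', and for the remaining characters it is 'present'.
book lungs: derived state 'present' in Cyanax only — an autapomorphy, so it tells us nothing about relationships among taxa.
asymmetric ears (derived state 'present') is shared by Cyanax, Platyinus, and Scleraria — a synapomorphy uniting that clade.
Only Platyinus and Scleraria show the derived state 'present' for enlarged canines, supporting them as a clade.
All ingroup taxa share the derived state 'absent' for hollow quills; it defines the ingroup but does not resolve relationships within it.
cranial crest (derived state 'present') is unique to Sclereus (autapomorphy; uninformative for grouping).
Most parsimonious ingroup topology: (((Platyinus,Scleraria),Cyanax),Sclereus).
Scleraria and Platyinus form a cherry on this tree, so they are sister taxa.

Platyinus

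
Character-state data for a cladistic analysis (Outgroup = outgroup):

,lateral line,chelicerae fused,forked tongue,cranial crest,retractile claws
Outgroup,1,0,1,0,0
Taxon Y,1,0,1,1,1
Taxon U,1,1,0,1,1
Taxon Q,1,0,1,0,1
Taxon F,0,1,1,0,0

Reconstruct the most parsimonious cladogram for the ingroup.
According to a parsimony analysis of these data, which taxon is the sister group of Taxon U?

Taxon Y

Character polarity is set by the outgroup: the derived state is whichever differs from the outgroup's state, so for lateral line, forked tongue the derived state is '0', and for the remaining characters it is '1'.
lateral line: derived state '0' in Taxon F only — an autapomorphy, so it tells us nothing about relationships among taxa.
chelicerae fused groups Taxon F and Taxon U, which is incompatible with the clades supported by the remaining characters; treating it as convergent (homoplasy) costs fewer steps than any alternative tree.
forked tongue: derived state '0' in Taxon U only — an autapomorphy, so it tells us nothing about relationships among taxa.
cranial crest: derived state '1' in Taxon U and Taxon Y only — synapomorphy for {Taxon U, Taxon Y}.
Only Taxon Q, Taxon U, and Taxon Y show the derived state '1' for retractile claws, supporting them as a clade.
Most parsimonious ingroup topology: (((Taxon Y,Taxon U),Taxon Q),Taxon F).
Taxon U and Taxon Y form a cherry on this tree, so they are sister taxa.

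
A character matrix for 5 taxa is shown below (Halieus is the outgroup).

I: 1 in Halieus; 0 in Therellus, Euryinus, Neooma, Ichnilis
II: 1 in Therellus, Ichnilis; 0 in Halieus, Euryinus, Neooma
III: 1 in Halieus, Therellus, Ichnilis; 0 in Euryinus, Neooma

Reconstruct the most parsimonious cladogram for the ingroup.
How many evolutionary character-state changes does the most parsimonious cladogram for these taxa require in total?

3

Character polarity is set by the outgroup: the derived state is whichever differs from the outgroup's state, so for I, III the derived state is '0', and for the remaining characters it is '1'.
All ingroup taxa share the derived state '0' for I; it defines the ingroup but does not resolve relationships within it.
II (derived state '1') is shared by Ichnilis and Therellus — a synapomorphy uniting that clade.
III: derived state '0' in Euryinus and Neooma only — synapomorphy for {Euryinus, Neooma}.
Most parsimonious ingroup topology: ((Neooma,Euryinus),(Therellus,Ichnilis)).
Changes per character on this tree: I: 1; II: 1; III: 1.
Total = 3.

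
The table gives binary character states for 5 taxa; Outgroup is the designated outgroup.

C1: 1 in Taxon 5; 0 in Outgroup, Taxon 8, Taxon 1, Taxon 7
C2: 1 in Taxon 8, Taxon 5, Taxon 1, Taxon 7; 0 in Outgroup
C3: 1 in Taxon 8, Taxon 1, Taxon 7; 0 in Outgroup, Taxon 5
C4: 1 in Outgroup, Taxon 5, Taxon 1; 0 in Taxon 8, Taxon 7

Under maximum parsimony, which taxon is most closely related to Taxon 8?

Character polarity is set by the outgroup: the derived state is whichever differs from the outgroup's state, so for C4 the derived state is '0', and for the remaining characters it is '1'.
C1: derived state '1' in Taxon 5 only — an autapomorphy, so it tells us nothing about relationships among taxa.
All ingroup taxa share the derived state '1' for C2; it defines the ingroup but does not resolve relationships within it.
C3 (derived state '1') is shared by Taxon 1, Taxon 7, and Taxon 8 — a synapomorphy uniting that clade.
Only Taxon 7 and Taxon 8 show the derived state '0' for C4, supporting them as a clade.
Most parsimonious ingroup topology: (((Taxon 8,Taxon 7),Taxon 1),Taxon 5).
Taxon 8 and Taxon 7 form a cherry on this tree, so they are sister taxa.

Taxon 7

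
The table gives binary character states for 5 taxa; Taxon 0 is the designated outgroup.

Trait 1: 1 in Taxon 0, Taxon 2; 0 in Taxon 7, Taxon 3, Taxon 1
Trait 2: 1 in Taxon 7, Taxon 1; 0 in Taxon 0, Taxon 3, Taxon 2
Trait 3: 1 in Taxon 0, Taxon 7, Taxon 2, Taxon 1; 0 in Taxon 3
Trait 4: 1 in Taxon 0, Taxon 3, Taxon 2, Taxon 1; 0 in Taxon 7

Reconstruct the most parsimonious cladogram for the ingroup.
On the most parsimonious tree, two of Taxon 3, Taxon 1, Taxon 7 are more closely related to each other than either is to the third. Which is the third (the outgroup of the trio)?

Taxon 3

Character polarity is set by the outgroup: the derived state is whichever differs from the outgroup's state, so for Trait 1, Trait 3, Trait 4 the derived state is '0', and for the remaining characters it is '1'.
Trait 1: derived state '0' in Taxon 1, Taxon 3, and Taxon 7 only — synapomorphy for {Taxon 1, Taxon 3, Taxon 7}.
Trait 2: derived state '1' in Taxon 1 and Taxon 7 only — synapomorphy for {Taxon 1, Taxon 7}.
Trait 3: derived state '0' in Taxon 3 only — an autapomorphy, so it tells us nothing about relationships among taxa.
Trait 4 (derived state '0') is unique to Taxon 7 (autapomorphy; uninformative for grouping).
Most parsimonious ingroup topology: (((Taxon 7,Taxon 1),Taxon 3),Taxon 2).
Taxon 1 and Taxon 7 share a more recent common ancestor with each other than either does with Taxon 3, so Taxon 3 is the least closely related of the three.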